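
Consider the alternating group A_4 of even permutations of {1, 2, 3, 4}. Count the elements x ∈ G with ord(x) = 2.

3

The elements of order 2 are: (1 2)(3 4), (1 3)(2 4), (1 4)(2 3).
That's 3.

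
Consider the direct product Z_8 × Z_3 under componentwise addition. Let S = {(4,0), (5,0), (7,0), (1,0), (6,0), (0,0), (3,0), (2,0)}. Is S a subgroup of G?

Yes

|S| = 8 divides |G| = 24, consistent with Lagrange.
S contains the identity, every element's inverse is in S, and S is closed under +: it is a subgroup.
In fact S = ⟨(7,0)⟩.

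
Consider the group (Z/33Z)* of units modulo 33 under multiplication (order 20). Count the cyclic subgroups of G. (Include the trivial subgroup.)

8

Each element a generates a cyclic subgroup ⟨a⟩; distinct elements may generate the same one (a cyclic group of order d has φ(d) generators).
Cyclic subgroups by order — order 1: 1; order 2: 3; order 5: 1; order 10: 3.
Total: 8.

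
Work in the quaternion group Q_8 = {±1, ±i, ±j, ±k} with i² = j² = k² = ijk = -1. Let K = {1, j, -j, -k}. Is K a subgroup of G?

-k ∈ K but its inverse k ∉ K, so K is not a subgroup.

No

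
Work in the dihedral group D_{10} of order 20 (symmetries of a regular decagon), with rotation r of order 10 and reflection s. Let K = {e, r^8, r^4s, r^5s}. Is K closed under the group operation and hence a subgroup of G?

No

r^8 ∈ K but its inverse r^2 ∉ K, so K is not a subgroup.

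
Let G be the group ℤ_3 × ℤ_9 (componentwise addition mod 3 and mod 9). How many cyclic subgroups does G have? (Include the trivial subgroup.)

8

A cyclic subgroup of order d is generated by each of its φ(d) elements of order d, so the cyclic subgroups of order d number (#elements of order d)/φ(d).
Cyclic subgroups by order — order 1: 1; order 3: 4; order 9: 3.
Total: 8.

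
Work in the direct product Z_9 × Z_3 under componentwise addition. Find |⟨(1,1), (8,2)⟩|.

|⟨(1,1)⟩| = 9 and |⟨(8,2)⟩| = 9, so |H| is a multiple of lcm(9, 9) = 9 and divides |G| = 27.
Closing under the operation: H = {(0,0), (1,1), (2,2), (3,0), (4,1), (5,2), (6,0), (7,1), (8,2)}, so |H| = 9.

9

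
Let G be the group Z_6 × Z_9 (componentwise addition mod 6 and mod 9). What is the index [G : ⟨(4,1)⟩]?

|⟨(4,1)⟩| = 9 and |G| = 54.
By Lagrange, [G : H] = |G|/|H| = 54/9 = 6.

6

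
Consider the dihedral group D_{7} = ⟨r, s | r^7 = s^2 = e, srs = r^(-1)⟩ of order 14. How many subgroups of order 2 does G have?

|G| = 14 and 2 | 14, so subgroups of order 2 are possible by Lagrange.
The subgroups of order 2 are: {e, r^2s}; {e, r^3s}; {e, r^4s}; {e, r^5s}; … (7 in all).
So G has 7 subgroups of order 2.

7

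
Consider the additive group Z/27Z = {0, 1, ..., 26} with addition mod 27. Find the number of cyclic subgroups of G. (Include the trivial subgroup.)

4

A cyclic subgroup of order d is generated by each of its φ(d) elements of order d, so the cyclic subgroups of order d number (#elements of order d)/φ(d).
Cyclic subgroups by order — order 1: 1; order 3: 1; order 9: 1; order 27: 1.
Total: 4.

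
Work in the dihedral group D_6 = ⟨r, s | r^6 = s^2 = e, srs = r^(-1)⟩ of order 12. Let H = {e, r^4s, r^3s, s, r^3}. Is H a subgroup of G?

No

|H| = 5 does not divide |G| = 12, so by Lagrange H is not a subgroup.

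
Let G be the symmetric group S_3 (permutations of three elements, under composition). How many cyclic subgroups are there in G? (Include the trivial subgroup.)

5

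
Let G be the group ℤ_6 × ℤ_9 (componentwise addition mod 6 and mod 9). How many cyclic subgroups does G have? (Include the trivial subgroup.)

Each element a generates a cyclic subgroup ⟨a⟩; distinct elements may generate the same one (a cyclic group of order d has φ(d) generators).
Cyclic subgroups by order — order 1: 1; order 2: 1; order 3: 4; order 6: 4; order 9: 3; order 18: 3.
Total: 16.

16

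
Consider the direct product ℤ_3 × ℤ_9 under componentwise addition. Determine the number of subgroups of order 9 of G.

4

|G| = 27 and 9 | 27, so subgroups of order 9 are possible by Lagrange.
The subgroups of order 9 are: {(0,0), (0,1), (0,2), (0,3), (0,4), (0,5), (0,6), (0,7), (0,8)}; {(0,0), (0,3), (0,6), (1,0), (1,3), (1,6), (2,0), (2,3), (2,6)}; {(0,0), (0,3), (0,6), (1,1), (1,4), (1,7), (2,2), (2,5), (2,8)}; {(0,0), (0,3), (0,6), (1,2), (1,5), (1,8), (2,1), (2,4), (2,7)}.
So G has 4 subgroups of order 9.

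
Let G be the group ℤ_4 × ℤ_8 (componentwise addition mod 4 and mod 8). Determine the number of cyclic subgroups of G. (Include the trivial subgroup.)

14

A cyclic subgroup of order d is generated by each of its φ(d) elements of order d, so the cyclic subgroups of order d number (#elements of order d)/φ(d).
Cyclic subgroups by order — order 1: 1; order 2: 3; order 4: 6; order 8: 4.
Total: 14.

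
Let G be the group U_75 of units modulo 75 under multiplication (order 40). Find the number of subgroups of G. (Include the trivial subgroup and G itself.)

16

|G| = 40, so by Lagrange every subgroup order divides 40. Divisors: 1, 2, 4, 5, 8, 10, 20, 40.
Subgroups by order — order 1: 1; order 2: 3; order 4: 3; order 5: 1; order 8: 1; order 10: 3; order 20: 3; order 40: 1.
Total: 1 + 3 + 3 + 1 + 1 + 3 + 3 + 1 = 16.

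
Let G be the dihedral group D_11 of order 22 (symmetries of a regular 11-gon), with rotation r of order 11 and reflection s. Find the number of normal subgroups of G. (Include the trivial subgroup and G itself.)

G has 14 subgroups. Checking conjugation-invariance by order — order 1: 1/1 normal; order 2: 0/11 normal; order 11: 1/1 normal; order 22: 1/1 normal.
Total normal subgroups: 3.

3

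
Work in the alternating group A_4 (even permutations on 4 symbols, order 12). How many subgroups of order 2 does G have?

|G| = 12 and 2 | 12, so subgroups of order 2 are possible by Lagrange.
The subgroups of order 2 are: {e, (1 2)(3 4)}; {e, (1 3)(2 4)}; {e, (1 4)(2 3)}.
So G has 3 subgroups of order 2.

3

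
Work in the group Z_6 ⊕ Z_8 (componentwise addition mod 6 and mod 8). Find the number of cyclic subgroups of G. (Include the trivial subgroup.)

16

A cyclic subgroup of order d is generated by each of its φ(d) elements of order d, so the cyclic subgroups of order d number (#elements of order d)/φ(d).
Cyclic subgroups by order — order 1: 1; order 2: 3; order 3: 1; order 4: 2; order 6: 3; order 8: 2; order 12: 2; order 24: 2.
Total: 16.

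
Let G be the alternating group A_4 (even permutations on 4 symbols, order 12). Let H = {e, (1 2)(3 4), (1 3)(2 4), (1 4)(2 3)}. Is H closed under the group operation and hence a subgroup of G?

|H| = 4 divides |G| = 12, consistent with Lagrange.
H contains the identity, every element's inverse is in H, and H is closed under ∘: it is a subgroup.

Yes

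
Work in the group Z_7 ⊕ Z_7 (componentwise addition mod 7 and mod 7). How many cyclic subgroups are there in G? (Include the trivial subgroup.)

Group the elements of G by the cyclic subgroup they generate; each cyclic subgroup of order d accounts for φ(d) elements.
Cyclic subgroups by order — order 1: 1; order 7: 8.
Total: 9.

9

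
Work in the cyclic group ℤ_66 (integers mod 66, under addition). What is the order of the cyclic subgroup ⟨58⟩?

In ℤ_66, the order of an element a is n/gcd(a, n).
gcd(58, 66) = 2, so |⟨58⟩| = 66/2 = 33.

33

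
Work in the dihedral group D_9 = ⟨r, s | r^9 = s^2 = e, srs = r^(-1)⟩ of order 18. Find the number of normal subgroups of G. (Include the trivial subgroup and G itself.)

4

G has 16 subgroups. Checking conjugation-invariance by order — order 1: 1/1 normal; order 2: 0/9 normal; order 3: 1/1 normal; order 6: 0/3 normal; order 9: 1/1 normal; order 18: 1/1 normal.
Total normal subgroups: 4.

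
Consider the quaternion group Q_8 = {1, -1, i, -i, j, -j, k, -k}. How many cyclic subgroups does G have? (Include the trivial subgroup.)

5

Group the elements of G by the cyclic subgroup they generate; each cyclic subgroup of order d accounts for φ(d) elements.
Cyclic subgroups by order — order 1: 1; order 2: 1; order 4: 3.
Total: 5.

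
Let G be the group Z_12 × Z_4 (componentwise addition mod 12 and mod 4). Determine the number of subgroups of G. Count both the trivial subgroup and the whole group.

|G| = 48, so by Lagrange every subgroup order divides 48. Divisors: 1, 2, 3, 4, 6, 8, 12, 16, 24, 48.
Subgroups by order — order 1: 1; order 2: 3; order 3: 1; order 4: 7; order 6: 3; order 8: 3; order 12: 7; order 16: 1; order 24: 3; order 48: 1.
Total: 1 + 3 + 1 + 7 + 3 + 3 + 7 + 1 + 3 + 1 = 30.

30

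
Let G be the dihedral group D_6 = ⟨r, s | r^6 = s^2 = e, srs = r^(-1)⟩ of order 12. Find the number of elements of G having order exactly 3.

2

The elements of order 3 are: r^2, r^4.
That's 2.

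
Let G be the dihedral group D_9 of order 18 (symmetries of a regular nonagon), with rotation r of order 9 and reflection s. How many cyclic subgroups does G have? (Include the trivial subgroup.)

12

Group the elements of G by the cyclic subgroup they generate; each cyclic subgroup of order d accounts for φ(d) elements.
Cyclic subgroups by order — order 1: 1; order 2: 9; order 3: 1; order 9: 1.
Total: 12.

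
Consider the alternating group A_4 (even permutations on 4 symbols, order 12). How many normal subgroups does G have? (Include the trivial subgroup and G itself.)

3

G has 10 subgroups. Checking conjugation-invariance by order — order 1: 1/1 normal; order 2: 0/3 normal; order 3: 0/4 normal; order 4: 1/1 normal; order 12: 1/1 normal.
Total normal subgroups: 3.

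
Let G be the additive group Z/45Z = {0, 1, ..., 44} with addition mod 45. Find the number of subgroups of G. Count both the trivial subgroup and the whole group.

6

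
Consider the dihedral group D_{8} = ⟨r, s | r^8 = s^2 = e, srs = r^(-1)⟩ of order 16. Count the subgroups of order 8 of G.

3

|G| = 16 and 8 | 16, so subgroups of order 8 are possible by Lagrange.
The subgroups of order 8 are: {e, r, r^2, r^3, r^4, r^5, r^6, r^7}; {e, r^2, r^4, r^6, s, r^2s, r^4s, r^6s}; {e, r^2, r^4, r^6, rs, r^3s, r^5s, r^7s}.
So G has 3 subgroups of order 8.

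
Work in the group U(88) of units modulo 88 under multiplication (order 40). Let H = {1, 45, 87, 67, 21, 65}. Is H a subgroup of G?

|H| = 6 does not divide |G| = 40, so by Lagrange H is not a subgroup.

No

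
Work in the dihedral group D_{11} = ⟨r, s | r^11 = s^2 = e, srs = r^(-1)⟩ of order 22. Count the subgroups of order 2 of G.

11

|G| = 22 and 2 | 22, so subgroups of order 2 are possible by Lagrange.
The subgroups of order 2 are: {e, r^10s}; {e, r^2s}; {e, r^3s}; {e, r^4s}; … (11 in all).
So G has 11 subgroups of order 2.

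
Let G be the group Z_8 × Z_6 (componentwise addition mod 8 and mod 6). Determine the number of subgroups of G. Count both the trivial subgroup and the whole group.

|G| = 48, so by Lagrange every subgroup order divides 48. Divisors: 1, 2, 3, 4, 6, 8, 12, 16, 24, 48.
Subgroups by order — order 1: 1; order 2: 3; order 3: 1; order 4: 3; order 6: 3; order 8: 3; order 12: 3; order 16: 1; order 24: 3; order 48: 1.
Total: 1 + 3 + 1 + 3 + 3 + 3 + 3 + 1 + 3 + 1 = 22.

22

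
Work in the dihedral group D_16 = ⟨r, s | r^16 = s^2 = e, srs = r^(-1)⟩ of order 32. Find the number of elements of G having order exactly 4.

The elements of order 4 are: r^4, r^12.
That's 2.

2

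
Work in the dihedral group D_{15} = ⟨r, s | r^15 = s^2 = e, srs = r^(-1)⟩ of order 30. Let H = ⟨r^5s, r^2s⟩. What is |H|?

10

|⟨r^5s⟩| = 2 and |⟨r^2s⟩| = 2, so |H| is a multiple of lcm(2, 2) = 2 and divides |G| = 30.
Closing under the operation: H = {e, r^3, r^6, r^9, r^12, r^2s, r^5s, r^8s, r^11s, r^14s}, so |H| = 10.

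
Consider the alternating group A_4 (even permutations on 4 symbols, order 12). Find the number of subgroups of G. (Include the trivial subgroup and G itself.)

|G| = 12, so by Lagrange every subgroup order divides 12. Divisors: 1, 2, 3, 4, 6, 12.
Subgroups by order — order 1: 1; order 2: 3; order 3: 4; order 4: 1; order 6: 0; order 12: 1.
Total: 1 + 3 + 4 + 1 + 0 + 1 = 10.

10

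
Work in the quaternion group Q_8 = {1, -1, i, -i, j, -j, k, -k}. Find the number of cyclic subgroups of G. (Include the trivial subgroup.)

5

Group the elements of G by the cyclic subgroup they generate; each cyclic subgroup of order d accounts for φ(d) elements.
Cyclic subgroups by order — order 1: 1; order 2: 1; order 4: 3.
Total: 5.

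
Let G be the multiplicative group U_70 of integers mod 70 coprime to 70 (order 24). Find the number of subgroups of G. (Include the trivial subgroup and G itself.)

16

|G| = 24, so by Lagrange every subgroup order divides 24. Divisors: 1, 2, 3, 4, 6, 8, 12, 24.
Subgroups by order — order 1: 1; order 2: 3; order 3: 1; order 4: 3; order 6: 3; order 8: 1; order 12: 3; order 24: 1.
Total: 1 + 3 + 1 + 3 + 3 + 1 + 3 + 1 = 16.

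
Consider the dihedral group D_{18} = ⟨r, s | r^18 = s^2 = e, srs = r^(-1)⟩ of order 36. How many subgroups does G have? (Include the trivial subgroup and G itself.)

45

|G| = 36, so by Lagrange every subgroup order divides 36. Divisors: 1, 2, 3, 4, 6, 9, 12, 18, 36.
Subgroups by order — order 1: 1; order 2: 19; order 3: 1; order 4: 9; order 6: 7; order 9: 1; order 12: 3; order 18: 3; order 36: 1.
Total: 1 + 19 + 1 + 9 + 7 + 1 + 3 + 3 + 1 = 45.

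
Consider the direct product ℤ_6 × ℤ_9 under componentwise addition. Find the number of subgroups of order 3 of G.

|G| = 54 and 3 | 54, so subgroups of order 3 are possible by Lagrange.
The subgroups of order 3 are: {(0,0), (0,3), (0,6)}; {(0,0), (2,0), (4,0)}; {(0,0), (2,3), (4,6)}; {(0,0), (2,6), (4,3)}.
So G has 4 subgroups of order 3.

4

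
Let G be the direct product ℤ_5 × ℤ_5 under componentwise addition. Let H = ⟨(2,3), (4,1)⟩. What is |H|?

|⟨(2,3)⟩| = 5 and |⟨(4,1)⟩| = 5, so |H| is a multiple of lcm(5, 5) = 5 and divides |G| = 25.
Closing under the operation: H = {(0,0), (1,4), (2,3), (3,2), (4,1)}, so |H| = 5.

5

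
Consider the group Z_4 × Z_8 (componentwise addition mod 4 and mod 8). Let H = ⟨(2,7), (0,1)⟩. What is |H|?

|⟨(2,7)⟩| = 8 and |⟨(0,1)⟩| = 8, so |H| is a multiple of lcm(8, 8) = 8 and divides |G| = 32.
Closing under the operation: H = {(0,0), (0,1), (0,2), (0,3), (0,4), (0,5), (0,6), (0,7), (2,0), (2,1), (2,2), (2,3), (2,4), (2,5), (2,6), (2,7)}, so |H| = 16.

16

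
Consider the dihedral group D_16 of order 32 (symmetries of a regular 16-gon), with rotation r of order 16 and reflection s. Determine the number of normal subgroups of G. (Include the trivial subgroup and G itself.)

8

G has 36 subgroups. Checking conjugation-invariance by order — order 1: 1/1 normal; order 2: 1/17 normal; order 4: 1/9 normal; order 8: 1/5 normal; order 16: 3/3 normal; order 32: 1/1 normal.
Total normal subgroups: 8.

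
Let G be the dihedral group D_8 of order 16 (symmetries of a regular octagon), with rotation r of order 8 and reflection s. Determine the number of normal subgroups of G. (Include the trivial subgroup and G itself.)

7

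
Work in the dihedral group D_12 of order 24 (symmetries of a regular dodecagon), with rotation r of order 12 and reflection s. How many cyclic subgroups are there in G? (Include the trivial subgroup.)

Each element a generates a cyclic subgroup ⟨a⟩; distinct elements may generate the same one (a cyclic group of order d has φ(d) generators).
Cyclic subgroups by order — order 1: 1; order 2: 13; order 3: 1; order 4: 1; order 6: 1; order 12: 1.
Total: 18.

18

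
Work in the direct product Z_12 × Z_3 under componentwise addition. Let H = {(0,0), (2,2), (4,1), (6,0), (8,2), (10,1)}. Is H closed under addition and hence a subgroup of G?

|H| = 6 divides |G| = 36, consistent with Lagrange.
H contains the identity, every element's inverse is in H, and H is closed under +: it is a subgroup.
In fact H = ⟨(10,1)⟩.

Yes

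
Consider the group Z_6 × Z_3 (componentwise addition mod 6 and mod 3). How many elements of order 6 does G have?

8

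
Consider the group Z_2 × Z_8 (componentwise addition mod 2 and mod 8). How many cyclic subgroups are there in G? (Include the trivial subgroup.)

Each element a generates a cyclic subgroup ⟨a⟩; distinct elements may generate the same one (a cyclic group of order d has φ(d) generators).
Cyclic subgroups by order — order 1: 1; order 2: 3; order 4: 2; order 8: 2.
Total: 8.

8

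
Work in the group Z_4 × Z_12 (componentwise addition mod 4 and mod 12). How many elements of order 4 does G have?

12

An element (a,b) has order lcm(ord(a), ord(b)); count pairs with lcm equal to 4.
Enumerating gives 12 such elements.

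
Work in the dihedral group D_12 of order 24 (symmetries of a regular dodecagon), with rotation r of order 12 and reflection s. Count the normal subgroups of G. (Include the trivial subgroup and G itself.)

9

G has 34 subgroups. Checking conjugation-invariance by order — order 1: 1/1 normal; order 2: 1/13 normal; order 3: 1/1 normal; order 4: 1/7 normal; order 6: 1/5 normal; order 8: 0/3 normal; order 12: 3/3 normal; order 24: 1/1 normal.
Total normal subgroups: 9.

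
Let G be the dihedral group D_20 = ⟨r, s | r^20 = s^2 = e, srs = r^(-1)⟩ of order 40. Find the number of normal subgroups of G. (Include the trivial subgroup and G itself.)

9

G has 48 subgroups. Checking conjugation-invariance by order — order 1: 1/1 normal; order 2: 1/21 normal; order 4: 1/11 normal; order 5: 1/1 normal; order 8: 0/5 normal; order 10: 1/5 normal; order 20: 3/3 normal; order 40: 1/1 normal.
Total normal subgroups: 9.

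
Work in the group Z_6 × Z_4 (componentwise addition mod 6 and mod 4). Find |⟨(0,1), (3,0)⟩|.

8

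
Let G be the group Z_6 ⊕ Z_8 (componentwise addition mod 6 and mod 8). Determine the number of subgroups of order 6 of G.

3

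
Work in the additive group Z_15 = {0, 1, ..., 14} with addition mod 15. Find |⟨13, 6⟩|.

15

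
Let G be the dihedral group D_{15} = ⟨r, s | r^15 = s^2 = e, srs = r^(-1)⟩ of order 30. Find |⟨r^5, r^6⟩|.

|⟨r^5⟩| = 3 and |⟨r^6⟩| = 5, so |H| is a multiple of lcm(3, 5) = 15 and divides |G| = 30.
Closing under the operation: H = {e, r, r^2, r^3, r^4, r^5, r^6, r^7, r^8, r^9, r^10, r^11, r^12, r^13, r^14}, so |H| = 15.

15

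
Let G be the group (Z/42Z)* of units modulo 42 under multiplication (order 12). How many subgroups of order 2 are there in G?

|G| = 12 and 2 | 12, so subgroups of order 2 are possible by Lagrange.
The subgroups of order 2 are: {1, 13}; {1, 29}; {1, 41}.
So G has 3 subgroups of order 2.

3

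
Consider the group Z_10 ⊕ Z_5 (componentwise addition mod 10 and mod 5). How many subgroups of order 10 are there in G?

6

|G| = 50 and 10 | 50, so subgroups of order 10 are possible by Lagrange.
The subgroups of order 10 are: {(0,0), (0,1), (0,2), (0,3), (0,4), (5,0), (5,1), (5,2), (5,3), (5,4)}; {(0,0), (1,0), (2,0), (3,0), (4,0), (5,0), (6,0), (7,0), (8,0), (9,0)}; {(0,0), (1,1), (2,2), (3,3), (4,4), (5,0), (6,1), (7,2), (8,3), (9,4)}; {(0,0), (1,2), (2,4), (3,1), (4,3), (5,0), (6,2), (7,4), (8,1), (9,3)}; … (6 in all).
So G has 6 subgroups of order 10.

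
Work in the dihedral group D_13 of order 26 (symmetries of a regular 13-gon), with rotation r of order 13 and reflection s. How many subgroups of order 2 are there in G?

13

|G| = 26 and 2 | 26, so subgroups of order 2 are possible by Lagrange.
The subgroups of order 2 are: {e, r^10s}; {e, r^11s}; {e, r^12s}; {e, r^2s}; … (13 in all).
So G has 13 subgroups of order 2.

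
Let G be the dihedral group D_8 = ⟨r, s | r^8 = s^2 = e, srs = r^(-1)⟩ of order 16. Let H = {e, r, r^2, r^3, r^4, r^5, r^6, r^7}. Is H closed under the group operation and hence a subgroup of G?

Yes

|H| = 8 divides |G| = 16, consistent with Lagrange.
H contains the identity, every element's inverse is in H, and H is closed under ·: it is a subgroup.
In fact H = ⟨r^7⟩.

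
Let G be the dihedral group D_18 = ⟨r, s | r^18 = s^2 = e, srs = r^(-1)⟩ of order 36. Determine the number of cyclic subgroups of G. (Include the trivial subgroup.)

A cyclic subgroup of order d is generated by each of its φ(d) elements of order d, so the cyclic subgroups of order d number (#elements of order d)/φ(d).
Cyclic subgroups by order — order 1: 1; order 2: 19; order 3: 1; order 6: 1; order 9: 1; order 18: 1.
Total: 24.

24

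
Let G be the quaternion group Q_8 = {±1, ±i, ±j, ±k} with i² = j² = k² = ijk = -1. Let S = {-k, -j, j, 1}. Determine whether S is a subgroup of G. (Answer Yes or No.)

-k ∈ S but its inverse k ∉ S, so S is not a subgroup.

No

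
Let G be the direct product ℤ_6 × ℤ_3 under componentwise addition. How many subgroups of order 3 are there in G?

4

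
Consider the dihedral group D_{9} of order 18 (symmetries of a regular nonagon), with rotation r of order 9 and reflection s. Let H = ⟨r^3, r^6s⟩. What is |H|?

|⟨r^3⟩| = 3 and |⟨r^6s⟩| = 2, so |H| is a multiple of lcm(3, 2) = 6 and divides |G| = 18.
Closing under the operation: H = {e, r^3, r^6, s, r^3s, r^6s}, so |H| = 6.

6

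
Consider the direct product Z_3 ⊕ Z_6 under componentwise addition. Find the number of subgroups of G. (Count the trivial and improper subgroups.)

|G| = 18, so by Lagrange every subgroup order divides 18. Divisors: 1, 2, 3, 6, 9, 18.
Subgroups by order — order 1: 1; order 2: 1; order 3: 4; order 6: 4; order 9: 1; order 18: 1.
Total: 1 + 1 + 4 + 4 + 1 + 1 = 12.

12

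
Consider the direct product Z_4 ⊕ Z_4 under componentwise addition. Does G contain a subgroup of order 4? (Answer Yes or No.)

Yes

4 | 16. A subgroup of order 4 is {(0,0), (0,1), (0,2), (0,3)}.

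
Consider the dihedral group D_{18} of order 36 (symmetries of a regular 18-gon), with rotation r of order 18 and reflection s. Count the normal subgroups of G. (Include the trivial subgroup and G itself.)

G has 45 subgroups. Checking conjugation-invariance by order — order 1: 1/1 normal; order 2: 1/19 normal; order 3: 1/1 normal; order 4: 0/9 normal; order 6: 1/7 normal; order 9: 1/1 normal; order 12: 0/3 normal; order 18: 3/3 normal; order 36: 1/1 normal.
Total normal subgroups: 9.

9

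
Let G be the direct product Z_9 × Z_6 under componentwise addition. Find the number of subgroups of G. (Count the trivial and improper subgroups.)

|G| = 54, so by Lagrange every subgroup order divides 54. Divisors: 1, 2, 3, 6, 9, 18, 27, 54.
Subgroups by order — order 1: 1; order 2: 1; order 3: 4; order 6: 4; order 9: 4; order 18: 4; order 27: 1; order 54: 1.
Total: 1 + 1 + 4 + 4 + 4 + 4 + 1 + 1 = 20.

20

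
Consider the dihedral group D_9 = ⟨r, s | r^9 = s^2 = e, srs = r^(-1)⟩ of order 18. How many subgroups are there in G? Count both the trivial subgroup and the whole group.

16

|G| = 18, so by Lagrange every subgroup order divides 18. Divisors: 1, 2, 3, 6, 9, 18.
Subgroups by order — order 1: 1; order 2: 9; order 3: 1; order 6: 3; order 9: 1; order 18: 1.
Total: 1 + 9 + 1 + 3 + 1 + 1 = 16.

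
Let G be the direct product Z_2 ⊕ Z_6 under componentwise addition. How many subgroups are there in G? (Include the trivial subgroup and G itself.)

10

|G| = 12, so by Lagrange every subgroup order divides 12. Divisors: 1, 2, 3, 4, 6, 12.
Subgroups by order — order 1: 1; order 2: 3; order 3: 1; order 4: 1; order 6: 3; order 12: 1.
Total: 1 + 3 + 1 + 1 + 3 + 1 = 10.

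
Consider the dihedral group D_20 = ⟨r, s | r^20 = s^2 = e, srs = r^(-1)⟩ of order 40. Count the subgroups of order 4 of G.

|G| = 40 and 4 | 40, so subgroups of order 4 are possible by Lagrange.
The subgroups of order 4 are: {e, r^10, s, r^10s}; {e, r^10, rs, r^11s}; {e, r^10, r^2s, r^12s}; {e, r^10, r^3s, r^13s}; … (11 in all).
So G has 11 subgroups of order 4.

11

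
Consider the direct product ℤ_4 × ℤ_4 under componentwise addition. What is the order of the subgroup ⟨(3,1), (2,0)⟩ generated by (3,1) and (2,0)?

|⟨(3,1)⟩| = 4 and |⟨(2,0)⟩| = 2, so |H| is a multiple of lcm(4, 2) = 4 and divides |G| = 16.
Closing under the operation: H = {(0,0), (0,2), (1,1), (1,3), (2,0), (2,2), (3,1), (3,3)}, so |H| = 8.

8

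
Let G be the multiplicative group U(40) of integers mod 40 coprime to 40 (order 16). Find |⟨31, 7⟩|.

8

|⟨31⟩| = 2 and |⟨7⟩| = 4, so |H| is a multiple of lcm(2, 4) = 4 and divides |G| = 16.
Closing under the operation: H = {1, 7, 9, 17, 23, 31, 33, 39}, so |H| = 8.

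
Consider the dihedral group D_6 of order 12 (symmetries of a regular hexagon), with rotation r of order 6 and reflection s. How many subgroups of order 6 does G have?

|G| = 12 and 6 | 12, so subgroups of order 6 are possible by Lagrange.
The subgroups of order 6 are: {e, r, r^2, r^3, r^4, r^5}; {e, r^2, r^4, s, r^2s, r^4s}; {e, r^2, r^4, rs, r^3s, r^5s}.
So G has 3 subgroups of order 6.

3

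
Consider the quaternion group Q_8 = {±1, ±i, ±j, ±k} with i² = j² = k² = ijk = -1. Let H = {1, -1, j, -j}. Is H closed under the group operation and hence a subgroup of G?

Yes

|H| = 4 divides |G| = 8, consistent with Lagrange.
H contains the identity, every element's inverse is in H, and H is closed under ·: it is a subgroup.
In fact H = ⟨j⟩.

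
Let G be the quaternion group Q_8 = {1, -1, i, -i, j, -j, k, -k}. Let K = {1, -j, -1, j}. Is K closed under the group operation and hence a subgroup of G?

|K| = 4 divides |G| = 8, consistent with Lagrange.
K contains the identity, every element's inverse is in K, and K is closed under ·: it is a subgroup.
In fact K = ⟨j⟩.

Yes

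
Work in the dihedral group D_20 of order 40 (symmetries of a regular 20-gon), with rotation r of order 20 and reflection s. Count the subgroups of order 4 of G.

11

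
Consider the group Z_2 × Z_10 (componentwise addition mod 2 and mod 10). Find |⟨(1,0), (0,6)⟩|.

10

|⟨(1,0)⟩| = 2 and |⟨(0,6)⟩| = 5, so |H| is a multiple of lcm(2, 5) = 10 and divides |G| = 20.
Closing under the operation: H = {(0,0), (0,2), (0,4), (0,6), (0,8), (1,0), (1,2), (1,4), (1,6), (1,8)}, so |H| = 10.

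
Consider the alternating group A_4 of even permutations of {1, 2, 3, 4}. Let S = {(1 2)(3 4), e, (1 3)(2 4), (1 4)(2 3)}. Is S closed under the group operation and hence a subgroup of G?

|S| = 4 divides |G| = 12, consistent with Lagrange.
S contains the identity, every element's inverse is in S, and S is closed under ∘: it is a subgroup.

Yes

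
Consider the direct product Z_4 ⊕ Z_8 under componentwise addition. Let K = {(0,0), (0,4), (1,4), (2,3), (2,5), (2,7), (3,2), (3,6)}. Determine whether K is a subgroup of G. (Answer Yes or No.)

(2,7) ∈ K but its inverse (2,1) ∉ K, so K is not a subgroup.

No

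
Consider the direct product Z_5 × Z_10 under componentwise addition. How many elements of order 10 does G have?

An element (a,b) has order lcm(ord(a), ord(b)); count pairs with lcm equal to 10.
Enumerating gives 24 such elements.

24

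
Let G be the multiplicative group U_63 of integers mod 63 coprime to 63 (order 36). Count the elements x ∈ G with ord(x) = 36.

0

No element of G has order 36 (even though 36 | 36).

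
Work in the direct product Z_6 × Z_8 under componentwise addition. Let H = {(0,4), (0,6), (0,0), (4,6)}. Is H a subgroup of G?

No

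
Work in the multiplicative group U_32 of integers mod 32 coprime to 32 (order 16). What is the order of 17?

Compute successive powers of 17 mod 32: 17, 1; 17^2 ≡ 1 (mod 32).
So |⟨17⟩| = 2.

2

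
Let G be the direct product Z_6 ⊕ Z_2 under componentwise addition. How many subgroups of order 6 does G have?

3

|G| = 12 and 6 | 12, so subgroups of order 6 are possible by Lagrange.
The subgroups of order 6 are: {(0,0), (0,1), (2,0), (2,1), (4,0), (4,1)}; {(0,0), (1,0), (2,0), (3,0), (4,0), (5,0)}; {(0,0), (1,1), (2,0), (3,1), (4,0), (5,1)}.
So G has 3 subgroups of order 6.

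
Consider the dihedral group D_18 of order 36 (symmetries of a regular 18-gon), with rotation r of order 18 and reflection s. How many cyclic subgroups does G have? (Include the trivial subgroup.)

24

A cyclic subgroup of order d is generated by each of its φ(d) elements of order d, so the cyclic subgroups of order d number (#elements of order d)/φ(d).
Cyclic subgroups by order — order 1: 1; order 2: 19; order 3: 1; order 6: 1; order 9: 1; order 18: 1.
Total: 24.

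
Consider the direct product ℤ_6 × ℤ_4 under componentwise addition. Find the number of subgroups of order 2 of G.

3

|G| = 24 and 2 | 24, so subgroups of order 2 are possible by Lagrange.
The subgroups of order 2 are: {(0,0), (0,2)}; {(0,0), (3,0)}; {(0,0), (3,2)}.
So G has 3 subgroups of order 2.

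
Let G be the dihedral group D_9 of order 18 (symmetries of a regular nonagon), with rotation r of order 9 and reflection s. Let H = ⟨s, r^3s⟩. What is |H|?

|⟨s⟩| = 2 and |⟨r^3s⟩| = 2, so |H| is a multiple of lcm(2, 2) = 2 and divides |G| = 18.
Closing under the operation: H = {e, r^3, r^6, s, r^3s, r^6s}, so |H| = 6.

6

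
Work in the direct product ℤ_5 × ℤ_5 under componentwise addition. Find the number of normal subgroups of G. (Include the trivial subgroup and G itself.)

8

G is abelian, so every subgroup is normal.
G has 8 subgroups in total, hence 8 normal subgroups.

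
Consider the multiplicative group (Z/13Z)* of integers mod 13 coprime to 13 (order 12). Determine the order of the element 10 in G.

Compute successive powers of 10 mod 13: 10, 9, 12, 3, 4, 1; 10^6 ≡ 1 (mod 13).
So |⟨10⟩| = 6.

6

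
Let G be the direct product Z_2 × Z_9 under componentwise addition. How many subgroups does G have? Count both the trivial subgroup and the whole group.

|G| = 18, so by Lagrange every subgroup order divides 18. Divisors: 1, 2, 3, 6, 9, 18.
Subgroups by order — order 1: 1; order 2: 1; order 3: 1; order 6: 1; order 9: 1; order 18: 1.
Total: 1 + 1 + 1 + 1 + 1 + 1 = 6.

6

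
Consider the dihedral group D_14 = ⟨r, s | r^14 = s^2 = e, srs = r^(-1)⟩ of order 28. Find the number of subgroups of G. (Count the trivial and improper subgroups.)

28

|G| = 28, so by Lagrange every subgroup order divides 28. Divisors: 1, 2, 4, 7, 14, 28.
Subgroups by order — order 1: 1; order 2: 15; order 4: 7; order 7: 1; order 14: 3; order 28: 1.
Total: 1 + 15 + 7 + 1 + 3 + 1 = 28.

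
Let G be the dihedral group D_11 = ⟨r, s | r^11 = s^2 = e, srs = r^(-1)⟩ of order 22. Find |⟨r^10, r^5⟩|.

|⟨r^10⟩| = 11 and |⟨r^5⟩| = 11, so |H| is a multiple of lcm(11, 11) = 11 and divides |G| = 22.
Closing under the operation: H = {e, r, r^2, r^3, r^4, r^5, r^6, r^7, r^8, r^9, r^10}, so |H| = 11.

11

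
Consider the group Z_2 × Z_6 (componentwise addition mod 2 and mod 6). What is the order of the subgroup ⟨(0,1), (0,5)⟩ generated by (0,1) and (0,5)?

|⟨(0,1)⟩| = 6 and |⟨(0,5)⟩| = 6, so |H| is a multiple of lcm(6, 6) = 6 and divides |G| = 12.
Closing under the operation: H = {(0,0), (0,1), (0,2), (0,3), (0,4), (0,5)}, so |H| = 6.

6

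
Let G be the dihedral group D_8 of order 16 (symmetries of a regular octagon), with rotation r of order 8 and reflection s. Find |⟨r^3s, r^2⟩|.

8

|⟨r^3s⟩| = 2 and |⟨r^2⟩| = 4, so |H| is a multiple of lcm(2, 4) = 4 and divides |G| = 16.
Closing under the operation: H = {e, r^2, r^4, r^6, rs, r^3s, r^5s, r^7s}, so |H| = 8.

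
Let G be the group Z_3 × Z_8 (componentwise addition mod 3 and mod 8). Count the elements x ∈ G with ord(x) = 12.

An element (a,b) has order lcm(ord(a), ord(b)); count pairs with lcm equal to 12.
Enumerating gives 4 such elements.

4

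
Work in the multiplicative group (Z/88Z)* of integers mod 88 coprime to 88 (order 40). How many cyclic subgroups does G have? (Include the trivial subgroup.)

Group the elements of G by the cyclic subgroup they generate; each cyclic subgroup of order d accounts for φ(d) elements.
Cyclic subgroups by order — order 1: 1; order 2: 7; order 5: 1; order 10: 7.
Total: 16.

16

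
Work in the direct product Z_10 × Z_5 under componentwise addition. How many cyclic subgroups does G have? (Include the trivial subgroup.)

A cyclic subgroup of order d is generated by each of its φ(d) elements of order d, so the cyclic subgroups of order d number (#elements of order d)/φ(d).
Cyclic subgroups by order — order 1: 1; order 2: 1; order 5: 6; order 10: 6.
Total: 14.

14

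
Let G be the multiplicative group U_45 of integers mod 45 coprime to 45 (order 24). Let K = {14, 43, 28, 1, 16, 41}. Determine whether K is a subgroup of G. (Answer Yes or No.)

No

16 ∈ K but its inverse 31 ∉ K, so K is not a subgroup.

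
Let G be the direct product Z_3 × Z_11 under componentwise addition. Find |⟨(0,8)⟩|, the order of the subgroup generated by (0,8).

11

The order of (0,8) in Z_3 × Z_11 is lcm(ord(0) in Z_3, ord(8) in Z_11).
ord(0) = 1 and ord(8) = 11, so |⟨(0,8)⟩| = lcm(1, 11) = 11.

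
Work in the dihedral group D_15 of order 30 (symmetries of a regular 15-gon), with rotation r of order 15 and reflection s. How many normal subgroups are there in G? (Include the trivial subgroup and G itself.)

5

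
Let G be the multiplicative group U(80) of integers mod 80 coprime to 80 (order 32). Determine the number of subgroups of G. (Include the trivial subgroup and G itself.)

54

|G| = 32, so by Lagrange every subgroup order divides 32. Divisors: 1, 2, 4, 8, 16, 32.
Subgroups by order — order 1: 1; order 2: 7; order 4: 19; order 8: 19; order 16: 7; order 32: 1.
Total: 1 + 7 + 19 + 19 + 7 + 1 = 54.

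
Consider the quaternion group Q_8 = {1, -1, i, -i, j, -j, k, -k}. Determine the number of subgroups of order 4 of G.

3

|G| = 8 and 4 | 8, so subgroups of order 4 are possible by Lagrange.
The subgroups of order 4 are: {1, -1, i, -i}; {1, -1, j, -j}; {1, -1, k, -k}.
So G has 3 subgroups of order 4.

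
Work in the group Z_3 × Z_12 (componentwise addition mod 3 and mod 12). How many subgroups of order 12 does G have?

|G| = 36 and 12 | 36, so subgroups of order 12 are possible by Lagrange.
The subgroups of order 12 are: {(0,0), (0,1), (0,2), (0,3), (0,4), (0,5), (0,6), (0,7), (0,8), (0,9), (0,10), (0,11)}; {(0,0), (0,3), (0,6), (0,9), (1,0), (1,3), (1,6), (1,9), (2,0), (2,3), (2,6), (2,9)}; {(0,0), (0,3), (0,6), (0,9), (1,1), (1,4), (1,7), (1,10), (2,2), (2,5), (2,8), (2,11)}; {(0,0), (0,3), (0,6), (0,9), (1,2), (1,5), (1,8), (1,11), (2,1), (2,4), (2,7), (2,10)}.
So G has 4 subgroups of order 12.

4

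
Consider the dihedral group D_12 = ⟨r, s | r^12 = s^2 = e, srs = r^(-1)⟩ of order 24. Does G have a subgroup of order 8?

8 | 24. A subgroup of order 8 is {e, r^3, r^6, r^9, rs, r^4s, r^7s, r^10s}.

Yes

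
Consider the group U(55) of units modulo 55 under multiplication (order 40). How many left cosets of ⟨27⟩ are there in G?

2

|⟨27⟩| = 20 and |G| = 40.
By Lagrange, [G : H] = |G|/|H| = 40/20 = 2.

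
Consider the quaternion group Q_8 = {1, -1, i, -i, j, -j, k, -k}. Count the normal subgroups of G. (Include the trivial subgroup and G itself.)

G has 6 subgroups. Checking conjugation-invariance by order — order 1: 1/1 normal; order 2: 1/1 normal; order 4: 3/3 normal; order 8: 1/1 normal.
Total normal subgroups: 6.

6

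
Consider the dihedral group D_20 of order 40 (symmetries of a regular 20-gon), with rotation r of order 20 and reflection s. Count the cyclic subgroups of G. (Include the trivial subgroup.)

26

A cyclic subgroup of order d is generated by each of its φ(d) elements of order d, so the cyclic subgroups of order d number (#elements of order d)/φ(d).
Cyclic subgroups by order — order 1: 1; order 2: 21; order 4: 1; order 5: 1; order 10: 1; order 20: 1.
Total: 26.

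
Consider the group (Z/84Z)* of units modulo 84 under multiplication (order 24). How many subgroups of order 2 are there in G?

|G| = 24 and 2 | 24, so subgroups of order 2 are possible by Lagrange.
The subgroups of order 2 are: {1, 13}; {1, 29}; {1, 41}; {1, 43}; … (7 in all).
So G has 7 subgroups of order 2.

7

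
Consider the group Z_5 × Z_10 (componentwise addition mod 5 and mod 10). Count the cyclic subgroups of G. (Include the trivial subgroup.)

14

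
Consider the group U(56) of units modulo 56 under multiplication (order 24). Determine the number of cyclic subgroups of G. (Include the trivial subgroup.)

16

Each element a generates a cyclic subgroup ⟨a⟩; distinct elements may generate the same one (a cyclic group of order d has φ(d) generators).
Cyclic subgroups by order — order 1: 1; order 2: 7; order 3: 1; order 6: 7.
Total: 16.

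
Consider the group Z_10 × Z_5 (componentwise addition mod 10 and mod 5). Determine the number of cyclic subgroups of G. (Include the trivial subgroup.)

A cyclic subgroup of order d is generated by each of its φ(d) elements of order d, so the cyclic subgroups of order d number (#elements of order d)/φ(d).
Cyclic subgroups by order — order 1: 1; order 2: 1; order 5: 6; order 10: 6.
Total: 14.

14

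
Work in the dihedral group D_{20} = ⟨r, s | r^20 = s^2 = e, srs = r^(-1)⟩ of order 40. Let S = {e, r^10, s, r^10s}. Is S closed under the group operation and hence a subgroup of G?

|S| = 4 divides |G| = 40, consistent with Lagrange.
S contains the identity, every element's inverse is in S, and S is closed under ·: it is a subgroup.

Yes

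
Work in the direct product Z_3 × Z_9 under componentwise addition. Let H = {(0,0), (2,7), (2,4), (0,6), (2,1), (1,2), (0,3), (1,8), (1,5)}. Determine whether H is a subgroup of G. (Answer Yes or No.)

|H| = 9 divides |G| = 27, consistent with Lagrange.
H contains the identity, every element's inverse is in H, and H is closed under +: it is a subgroup.
In fact H = ⟨(2,4)⟩.

Yes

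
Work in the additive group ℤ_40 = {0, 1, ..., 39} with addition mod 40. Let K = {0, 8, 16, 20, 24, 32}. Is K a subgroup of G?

No

|K| = 6 does not divide |G| = 40, so by Lagrange K is not a subgroup.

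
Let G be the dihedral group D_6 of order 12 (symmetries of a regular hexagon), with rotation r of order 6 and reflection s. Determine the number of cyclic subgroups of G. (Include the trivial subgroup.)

10

Each element a generates a cyclic subgroup ⟨a⟩; distinct elements may generate the same one (a cyclic group of order d has φ(d) generators).
Cyclic subgroups by order — order 1: 1; order 2: 7; order 3: 1; order 6: 1.
Total: 10.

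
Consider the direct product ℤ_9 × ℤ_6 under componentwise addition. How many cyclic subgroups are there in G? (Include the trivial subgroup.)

16

Group the elements of G by the cyclic subgroup they generate; each cyclic subgroup of order d accounts for φ(d) elements.
Cyclic subgroups by order — order 1: 1; order 2: 1; order 3: 4; order 6: 4; order 9: 3; order 18: 3.
Total: 16.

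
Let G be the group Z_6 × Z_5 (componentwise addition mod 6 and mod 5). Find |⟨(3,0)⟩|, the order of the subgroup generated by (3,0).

2

The order of (3,0) in Z_6 × Z_5 is lcm(ord(3) in Z_6, ord(0) in Z_5).
ord(3) = 2 and ord(0) = 1, so |⟨(3,0)⟩| = lcm(2, 1) = 2.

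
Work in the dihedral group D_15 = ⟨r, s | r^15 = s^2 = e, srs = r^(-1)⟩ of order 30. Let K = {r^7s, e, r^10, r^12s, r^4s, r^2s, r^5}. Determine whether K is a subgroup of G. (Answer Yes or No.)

No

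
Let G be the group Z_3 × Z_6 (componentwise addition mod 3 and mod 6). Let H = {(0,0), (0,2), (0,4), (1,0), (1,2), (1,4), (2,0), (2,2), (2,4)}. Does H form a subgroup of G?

|H| = 9 divides |G| = 18, consistent with Lagrange.
H contains the identity, every element's inverse is in H, and H is closed under +: it is a subgroup.

Yes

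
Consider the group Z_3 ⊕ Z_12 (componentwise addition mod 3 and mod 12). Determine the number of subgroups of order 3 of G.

|G| = 36 and 3 | 36, so subgroups of order 3 are possible by Lagrange.
The subgroups of order 3 are: {(0,0), (0,4), (0,8)}; {(0,0), (1,0), (2,0)}; {(0,0), (1,4), (2,8)}; {(0,0), (1,8), (2,4)}.
So G has 4 subgroups of order 3.

4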